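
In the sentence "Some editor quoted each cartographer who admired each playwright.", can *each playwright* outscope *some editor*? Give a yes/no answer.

No

Structurally, *each playwright* is inside the relative clause *who admired each playwright* modifying *each cartographer*.
The relative clause forms an island for QR, so the quantifier is confined to the head noun's restrictor.
The inverse ordering *each playwright* > *some editor* is therefore underivable.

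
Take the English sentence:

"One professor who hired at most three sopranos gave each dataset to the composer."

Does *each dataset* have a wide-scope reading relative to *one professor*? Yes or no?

*each dataset* is a matrix argument; only *one professor* is modified by the relative clause *who hired at most three sopranos*, so the RC island is irrelevant to the target quantifier.
Clause-internal QR can adjoin the lower DP above the subject, yielding the inverse reading.

Yes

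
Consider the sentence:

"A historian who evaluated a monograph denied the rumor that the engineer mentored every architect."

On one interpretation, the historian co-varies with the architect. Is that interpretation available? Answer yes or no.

No

The described interpretation is the *every architect* > *a historian* scoping.
*every architect* sits inside the complex NP *the rumor that the engineer mentored every architect*.
The Complex NP Constraint bars QR out of the complement clause of a noun.
*every architect* > *a historian* would require crossing that boundary, which is illicit.
(Only the surface reading survives: one fixed historian with respect to all the relevant architects.)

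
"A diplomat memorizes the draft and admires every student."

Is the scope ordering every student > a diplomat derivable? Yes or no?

No

*every student* is embedded in one conjunct of the coordinate structure (*admires every student*).
The Coordinate Structure Constraint blocks movement (including QR) out of a single conjunct.
So *every student* cannot raise to a position above *a diplomat*.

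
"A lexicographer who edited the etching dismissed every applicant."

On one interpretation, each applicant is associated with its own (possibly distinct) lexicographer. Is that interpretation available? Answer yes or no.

The paraphrase describes the scope ordering *every applicant* > *a lexicographer*.
The relative clause *who edited the etching* modifies *a lexicographer*, but *every applicant* is not inside that relative clause — it is an argument of the matrix verb.
Since no island is crossed, the inverse ordering is licensed alongside surface scope.
So *every applicant* > *a lexicographer* is among the available readings.

Yes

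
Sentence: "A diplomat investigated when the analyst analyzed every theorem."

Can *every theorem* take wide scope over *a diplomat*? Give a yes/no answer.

Structurally, *every theorem* is inside the embedded question *when the analyst analyzed every theorem*.
An indirect question is a wh-island; the filled [Spec,CP] blocks QR across the CP edge.
So *every theorem* cannot raise high enough to outscope *a diplomat*; only the surface ordering *a diplomat* > *every theorem* is available.
(Only the surface reading survives: one fixed diplomat with respect to all the relevant theorems.)

No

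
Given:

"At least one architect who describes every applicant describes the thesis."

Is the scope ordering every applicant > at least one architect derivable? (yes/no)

*every applicant* occurs within the relative clause *who describes every applicant*.
Relative clauses are scope islands: a quantifier cannot QR out of a relative clause to take scope in the matrix clause.
*every applicant* > *at least one architect* would require crossing that boundary, which is illicit.

No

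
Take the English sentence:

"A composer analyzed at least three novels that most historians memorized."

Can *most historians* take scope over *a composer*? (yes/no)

*most historians* sits inside the relative clause *that most historians memorized* modifying *at least three novels*.
Quantifiers inside a relative clause are trapped there; the RC boundary blocks QR.
Hence only narrow scope for *most historians* (under *a composer*) survives.

No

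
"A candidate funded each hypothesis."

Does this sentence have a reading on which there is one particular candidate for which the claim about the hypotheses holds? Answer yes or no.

Yes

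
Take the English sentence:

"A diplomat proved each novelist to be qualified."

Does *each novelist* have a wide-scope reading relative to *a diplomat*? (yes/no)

Yes

*each novelist* is an ECM subject; ECM complements are not islands, and the embedded quantifier may take matrix scope.
With no island boundary between them, the object can take inverse scope over the subject via ordinary QR within the clause.
Both orderings are possible: *a diplomat* > *each novelist* and *each novelist* > *a diplomat*.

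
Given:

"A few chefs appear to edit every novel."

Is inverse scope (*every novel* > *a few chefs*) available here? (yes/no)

Yes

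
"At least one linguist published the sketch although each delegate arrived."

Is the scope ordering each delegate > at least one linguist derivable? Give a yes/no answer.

No

*each delegate* sits inside the adjunct clause *although each delegate arrived*.
Since the clause is an adjunct (not a complement), the Adjunct Condition blocks QR across its edge.
So *each delegate* cannot raise high enough to outscope *at least one linguist*; only the surface ordering *at least one linguist* > *each delegate* is available.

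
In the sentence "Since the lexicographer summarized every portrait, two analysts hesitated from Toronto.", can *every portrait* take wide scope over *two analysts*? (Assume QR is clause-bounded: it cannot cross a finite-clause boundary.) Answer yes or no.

Structurally, *every portrait* is inside the adjunct clause *since the lexicographer summarized every portrait*.
Scope out of an adjunct clause is unavailable: QR respects the adjunct-island constraint.
There is no licit LF on which *every portrait* c-commands *two analysts*.

No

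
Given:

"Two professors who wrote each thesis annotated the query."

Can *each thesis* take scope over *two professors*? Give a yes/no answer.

No

*each thesis* occurs within the relative clause *who wrote each thesis*.
QR out of a relative clause is ruled out by the relative-clause island constraint.
So *each thesis* cannot raise high enough to outscope *two professors*; only the surface ordering *two professors* > *each thesis* is available.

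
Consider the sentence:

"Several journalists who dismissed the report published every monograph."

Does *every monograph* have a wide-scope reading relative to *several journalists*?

Although the sentence contains a relative clause (*who dismissed the report*), *every monograph* is outside it, in the matrix VP.
Since no island is crossed, the inverse ordering is licensed alongside surface scope.

Yes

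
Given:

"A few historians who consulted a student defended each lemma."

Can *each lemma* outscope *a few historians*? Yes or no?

Yes

The RC *who consulted a student* is an island, but *each lemma* is not inside it — it is the matrix object, a clausemate of *a few historians*.
Nothing blocks QR of the lower DP to a position above the higher one, so inverse scope is available.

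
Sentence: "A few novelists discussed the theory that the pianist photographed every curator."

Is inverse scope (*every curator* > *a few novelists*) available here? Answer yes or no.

The DP *every curator* is contained in the complex NP *the theory that the pianist photographed every curator*.
A that-clause complement to a noun is an island; QR cannot cross the NP boundary.
*every curator* > *a few novelists* would require crossing that boundary, which is illicit.

No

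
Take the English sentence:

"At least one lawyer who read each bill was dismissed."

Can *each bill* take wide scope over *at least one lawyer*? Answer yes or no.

*each bill* occurs within the relative clause *who read each bill*.
A relative clause is a scope island — quantifier raising cannot cross its boundary.
*each bill* is confined to the island and cannot take scope over *at least one lawyer*.
(Only the surface reading survives: one fixed lawyer with respect to all the relevant bills.)

No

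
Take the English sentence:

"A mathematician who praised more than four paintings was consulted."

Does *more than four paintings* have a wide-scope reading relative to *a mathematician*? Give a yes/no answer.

The target quantifier *more than four paintings* is part of the relative clause *who praised more than four paintings*.
A relative clause is a scope island — quantifier raising cannot cross its boundary.
The inverse ordering *more than four paintings* > *a mathematician* is therefore underivable.

No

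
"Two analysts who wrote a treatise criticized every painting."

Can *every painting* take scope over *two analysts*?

Yes

*every painting* sits in the matrix clause, not in the relative clause on *two analysts*.
QR within a single clause is free, so the lower quantifier may take scope over the higher one.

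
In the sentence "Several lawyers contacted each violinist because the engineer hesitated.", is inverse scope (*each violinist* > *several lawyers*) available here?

Yes

Neither queried DP is inside the adjunct, so the adjunct-island constraint does not apply.
Clause-internal QR can adjoin the lower DP above the subject, yielding the inverse reading.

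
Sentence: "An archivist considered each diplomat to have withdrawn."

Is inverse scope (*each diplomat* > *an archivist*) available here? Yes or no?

The ECM infinitive is scope-transparent — *each diplomat* is free to raise above *an archivist*.
Nothing blocks QR of the lower DP to a position above the higher one, so inverse scope is available.
The sentence is scopally ambiguous between *an archivist* > *each diplomat* and *each diplomat* > *an archivist*.

Yes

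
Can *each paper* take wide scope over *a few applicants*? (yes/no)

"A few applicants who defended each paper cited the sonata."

No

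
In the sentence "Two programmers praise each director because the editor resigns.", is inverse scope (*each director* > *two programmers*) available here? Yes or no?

The adjunct clause does not contain *each director*, which is the matrix object.
Nothing blocks QR of the lower DP to a position above the higher one, so inverse scope is available.
So *each director* > *two programmers* is among the available readings.

Yes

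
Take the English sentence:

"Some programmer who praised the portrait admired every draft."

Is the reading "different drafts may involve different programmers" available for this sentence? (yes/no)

Yes

That reading corresponds to *every draft* > *some programmer*.
The RC *who praised the portrait* is an island, but *every draft* is not inside it — it is the matrix object, a clausemate of *some programmer*.
Nothing blocks QR of the lower DP to a position above the higher one, so inverse scope is available.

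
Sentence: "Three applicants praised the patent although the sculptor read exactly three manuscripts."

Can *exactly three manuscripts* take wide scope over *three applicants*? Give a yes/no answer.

No

Structurally, *exactly three manuscripts* is inside the adjunct clause *although the sculptor read exactly three manuscripts*.
Adverbial clauses are not L-marked, so they are barriers for QR — the quantifier cannot escape the adjunct.
Hence only narrow scope for *exactly three manuscripts* (under *three applicants*) survives.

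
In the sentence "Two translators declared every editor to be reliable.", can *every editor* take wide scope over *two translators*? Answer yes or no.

ECM infinitives lack a CP barrier, so *every editor* can QR over the matrix subject *two translators*.
Clause-internal QR can adjoin the lower DP above the subject, yielding the inverse reading.

Yes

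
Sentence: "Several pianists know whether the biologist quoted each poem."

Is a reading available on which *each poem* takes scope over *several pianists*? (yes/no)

The DP *each poem* is contained in the embedded question *whether the biologist quoted each poem*.
Embedded questions are wh-islands: a quantifier inside an indirect question cannot QR into the matrix clause.
There is no licit LF on which *each poem* c-commands *several pianists*.

No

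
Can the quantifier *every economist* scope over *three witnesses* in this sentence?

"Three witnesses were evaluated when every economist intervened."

No

Structurally, *every economist* is inside the adjunct clause *when every economist intervened*.
Adjunct clauses are scope islands: a quantifier inside an adjunct cannot raise into the matrix clause.
The inverse ordering *every economist* > *three witnesses* is therefore underivable.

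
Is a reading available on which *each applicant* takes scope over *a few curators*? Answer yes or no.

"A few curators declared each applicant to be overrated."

Yes

This is an ECM construction: *each applicant* is the infinitival subject, Case-marked by the matrix verb, and the infinitive is transparent for QR.
QR within a single clause is free, so the lower quantifier may take scope over the higher one.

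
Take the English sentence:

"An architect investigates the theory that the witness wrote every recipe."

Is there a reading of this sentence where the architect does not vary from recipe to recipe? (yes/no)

That reading corresponds to *an architect* > *every recipe*.
That is the surface-scope ordering, which is always one of the available readings — island constraints only ever restrict inverse scope.

Yes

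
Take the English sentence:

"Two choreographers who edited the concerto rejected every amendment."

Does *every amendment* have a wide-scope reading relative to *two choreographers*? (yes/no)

Although the sentence contains a relative clause (*who edited the concerto*), *every amendment* is outside it, in the matrix VP.
No island intervenes, so both surface and inverse scope are derivable.
So *every amendment* > *two choreographers* is among the available readings.

Yes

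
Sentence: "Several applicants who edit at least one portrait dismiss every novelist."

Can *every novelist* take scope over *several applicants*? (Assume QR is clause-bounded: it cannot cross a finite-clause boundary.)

Yes

*every novelist* is a matrix argument; only *several applicants* is modified by the relative clause *who edit at least one portrait*, so the RC island is irrelevant to the target quantifier.
No island intervenes, so both surface and inverse scope are derivable.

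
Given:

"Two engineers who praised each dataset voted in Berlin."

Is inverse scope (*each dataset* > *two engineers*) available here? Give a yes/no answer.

No

*each dataset* is embedded in the relative clause *who praised each dataset*.
A relative clause is a scope island — quantifier raising cannot cross its boundary.
There is no licit LF on which *each dataset* c-commands *two engineers*.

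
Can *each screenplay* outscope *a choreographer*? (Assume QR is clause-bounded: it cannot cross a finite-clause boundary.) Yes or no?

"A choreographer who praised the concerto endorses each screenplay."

The RC *who praised the concerto* is an island, but *each screenplay* is not inside it — it is the matrix object, a clausemate of *a choreographer*.
Nothing blocks QR of the lower DP to a position above the higher one, so inverse scope is available.
So *each screenplay* > *a choreographer* is among the available readings.

Yes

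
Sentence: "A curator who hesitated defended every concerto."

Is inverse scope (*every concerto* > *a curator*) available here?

Yes

The relative clause *who hesitated* modifies *a curator*, but *every concerto* is not inside that relative clause — it is an argument of the matrix verb.
Since no island is crossed, the inverse ordering is licensed alongside surface scope.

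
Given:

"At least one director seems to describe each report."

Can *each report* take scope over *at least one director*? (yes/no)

Raising constructions are monoclausal for scope purposes; *each report* is not separated from *at least one director* by any island.
Ordinary QR to a clause-peripheral position gives the wide-scope LF for the lower DP.
The sentence is scopally ambiguous between *at least one director* > *each report* and *each report* > *at least one director*.

Yes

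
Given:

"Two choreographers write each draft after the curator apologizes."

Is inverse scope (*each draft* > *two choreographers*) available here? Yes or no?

Yes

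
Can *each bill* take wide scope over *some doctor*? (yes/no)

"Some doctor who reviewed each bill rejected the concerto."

*each bill* occurs within the relative clause *who reviewed each bill*.
Relative clauses block scope extraction: QR cannot target a position outside the modified NP.
So the wide-scope reading for *each bill* is blocked.

No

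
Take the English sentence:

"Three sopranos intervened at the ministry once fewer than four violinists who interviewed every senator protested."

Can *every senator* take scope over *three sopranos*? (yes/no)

No

*every senator* sits inside the relative clause *who interviewed every senator*, which is itself inside the adjunct *once fewer than four violinists who interviewed every senator protested*.
Even if one barrier were somehow void, the other would still block QR.
So the wide-scope reading for *every senator* is blocked.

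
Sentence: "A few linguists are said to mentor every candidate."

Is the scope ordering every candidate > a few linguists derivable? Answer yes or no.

Yes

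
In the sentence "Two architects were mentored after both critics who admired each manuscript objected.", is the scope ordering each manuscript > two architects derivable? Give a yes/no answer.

No

*each manuscript* occurs within the relative clause *who admired each manuscript*, which is itself inside the adjunct *after both critics who admired each manuscript objected*.
Both the relative clause and the enclosing adjunct are scope islands; QR cannot cross either.
*each manuscript* is confined to the island and cannot take scope over *two architects*.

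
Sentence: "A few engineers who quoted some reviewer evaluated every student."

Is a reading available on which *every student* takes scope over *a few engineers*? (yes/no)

Yes

*every student* sits in the matrix clause, not in the relative clause on *a few engineers*.
Since no island is crossed, the inverse ordering is licensed alongside surface scope.
Both orderings are possible: *a few engineers* > *every student* and *every student* > *a few engineers*.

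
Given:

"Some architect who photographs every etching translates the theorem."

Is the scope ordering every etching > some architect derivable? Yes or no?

The DP *every etching* is contained in the relative clause *who photographs every etching*.
Relative clauses block scope extraction: QR cannot target a position outside the modified NP.
So *every etching* cannot raise high enough to outscope *some architect*; only the surface ordering *some architect* > *every etching* is available.

No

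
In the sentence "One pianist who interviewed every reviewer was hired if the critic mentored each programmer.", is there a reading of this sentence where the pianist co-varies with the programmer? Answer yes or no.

The paraphrase describes the scope ordering *each programmer* > *one pianist*.
The target quantifier *each programmer* is part of the adjunct clause *if the critic mentored each programmer*.
The adjunct-island constraint bars QR out of an adverbial clause.
So *each programmer* cannot raise high enough to outscope *one pianist*; only the surface ordering *one pianist* > *each programmer* is available.
(Only the surface reading survives: one fixed pianist with respect to all the relevant programmers.)

No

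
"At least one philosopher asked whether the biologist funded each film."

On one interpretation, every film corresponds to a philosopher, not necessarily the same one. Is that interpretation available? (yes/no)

No

The described interpretation is the *each film* > *at least one philosopher* scoping.
The DP *each film* is contained in the embedded question *whether the biologist funded each film*.
An indirect question is a wh-island; the filled [Spec,CP] blocks QR across the CP edge.
*each film* > *at least one philosopher* would require crossing that boundary, which is illicit.
(Only the surface reading survives: one fixed philosopher with respect to all the relevant films.)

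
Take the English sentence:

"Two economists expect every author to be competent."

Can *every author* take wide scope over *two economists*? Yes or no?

Yes

This is an ECM construction: *every author* is the infinitival subject, Case-marked by the matrix verb, and the infinitive is transparent for QR.
QR within a single clause is free, so the lower quantifier may take scope over the higher one.
So *every author* > *two economists* is among the available readings.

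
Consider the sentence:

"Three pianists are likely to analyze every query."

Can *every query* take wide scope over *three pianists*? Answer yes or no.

Infinitival complements of raising predicates do not block QR; *every query* and *three pianists* are effectively clausemates.
Since no island is crossed, the inverse ordering is licensed alongside surface scope.

Yes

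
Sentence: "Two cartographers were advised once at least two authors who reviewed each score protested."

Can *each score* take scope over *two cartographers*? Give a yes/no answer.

No

The target quantifier *each score* is part of the relative clause *who reviewed each score*, which is itself inside the adjunct *once at least two authors who reviewed each score protested*.
The quantifier would have to escape first the RC and then the adjunct — two independent island violations.
*each score* is confined to the island and cannot take scope over *two cartographers*.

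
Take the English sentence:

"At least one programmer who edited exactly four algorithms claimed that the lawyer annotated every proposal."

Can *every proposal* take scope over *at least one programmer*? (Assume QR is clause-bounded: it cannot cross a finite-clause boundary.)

No

*every proposal* occurs within the finite complement clause *that the lawyer annotated every proposal*.
Finite CP is the ceiling for QR here, by assumption.
So *every proposal* cannot raise to a position above *at least one programmer*.
(Only the surface reading survives: one fixed programmer with respect to all the relevant proposals.)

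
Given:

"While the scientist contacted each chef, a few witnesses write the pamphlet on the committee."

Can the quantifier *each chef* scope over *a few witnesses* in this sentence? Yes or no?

No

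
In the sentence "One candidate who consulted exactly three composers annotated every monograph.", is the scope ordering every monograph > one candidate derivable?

Yes

Although the sentence contains a relative clause (*who consulted exactly three composers*), *every monograph* is outside it, in the matrix VP.
Clause-internal QR can adjoin the lower DP above the subject, yielding the inverse reading.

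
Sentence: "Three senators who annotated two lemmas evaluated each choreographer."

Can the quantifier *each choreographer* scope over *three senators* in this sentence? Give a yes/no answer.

Yes

Although the sentence contains a relative clause (*who annotated two lemmas*), *each choreographer* is outside it, in the matrix VP.
Since no island is crossed, the inverse ordering is licensed alongside surface scope.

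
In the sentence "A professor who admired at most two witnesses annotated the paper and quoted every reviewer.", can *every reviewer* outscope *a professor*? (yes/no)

No

The target quantifier *every reviewer* is part of one conjunct of the coordinate structure (*quoted every reviewer*).
The Coordinate Structure Constraint blocks movement (including QR) out of a single conjunct.
Hence only narrow scope for *every reviewer* (under *a professor*) survives.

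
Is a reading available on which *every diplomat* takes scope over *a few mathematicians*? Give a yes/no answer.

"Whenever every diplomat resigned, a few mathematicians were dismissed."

No

*every diplomat* occurs within the adjunct clause *whenever every diplomat resigned*.
Since the clause is an adjunct (not a complement), the Adjunct Condition blocks QR across its edge.
So *every diplomat* cannot raise to a position above *a few mathematicians*.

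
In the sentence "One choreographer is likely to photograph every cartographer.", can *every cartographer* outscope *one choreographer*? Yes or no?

Yes

The matrix predicate is a raising verb, whose infinitival complement is not a scope island — *every cartographer* can QR into the matrix clause.
Ordinary QR to a clause-peripheral position gives the wide-scope LF for the lower DP.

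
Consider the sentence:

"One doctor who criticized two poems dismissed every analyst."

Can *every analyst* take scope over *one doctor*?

Yes

The relative clause *who criticized two poems* modifies *one doctor*, but *every analyst* is not inside that relative clause — it is an argument of the matrix verb.
Clause-internal QR can adjoin the lower DP above the subject, yielding the inverse reading.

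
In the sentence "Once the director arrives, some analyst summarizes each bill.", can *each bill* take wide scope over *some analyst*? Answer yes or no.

*each bill* is a matrix argument; the adjunct is an island but the target quantifier is outside it.
Ordinary QR to a clause-peripheral position gives the wide-scope LF for the lower DP.

Yes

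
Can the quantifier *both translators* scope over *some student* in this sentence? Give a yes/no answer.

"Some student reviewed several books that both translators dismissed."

No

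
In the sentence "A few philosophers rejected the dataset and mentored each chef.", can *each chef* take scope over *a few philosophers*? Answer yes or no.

*each chef* sits inside one conjunct of the coordinate structure (*mentored each chef*).
QR out of a conjunct would have to apply non-ATB, which the CSC forbids.
Hence only narrow scope for *each chef* (under *a few philosophers*) survives.

No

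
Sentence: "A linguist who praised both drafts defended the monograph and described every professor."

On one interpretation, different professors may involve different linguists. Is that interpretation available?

No

That reading corresponds to *every professor* > *a linguist*.
*every professor* occurs within one conjunct of the coordinate structure (*described every professor*).
QR out of a conjunct would have to apply non-ATB, which the CSC forbids.
So the wide-scope reading for *every professor* is blocked.
(Only the surface reading survives: one fixed linguist with respect to all the relevant professors.)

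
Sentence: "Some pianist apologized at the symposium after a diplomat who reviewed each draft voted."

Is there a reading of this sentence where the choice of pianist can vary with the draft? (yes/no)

No

This is the *each draft* > *some pianist* reading.
The DP *each draft* is contained in the relative clause *who reviewed each draft*, which is itself inside the adjunct *after a diplomat who reviewed each draft voted*.
Even if one barrier were somehow void, the other would still block QR.
So the wide-scope reading for *each draft* is blocked.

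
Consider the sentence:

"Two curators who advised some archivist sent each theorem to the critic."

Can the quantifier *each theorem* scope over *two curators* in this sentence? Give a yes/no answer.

Although the sentence contains a relative clause (*who advised some archivist*), *each theorem* is outside it, in the matrix VP.
Nothing blocks QR of the lower DP to a position above the higher one, so inverse scope is available.
Both orderings are possible: *two curators* > *each theorem* and *each theorem* > *two curators*.

Yes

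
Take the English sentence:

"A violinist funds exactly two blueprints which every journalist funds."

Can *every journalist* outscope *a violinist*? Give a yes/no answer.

No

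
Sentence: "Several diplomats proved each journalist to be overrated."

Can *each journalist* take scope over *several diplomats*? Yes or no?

Yes

The ECM infinitive is scope-transparent — *each journalist* is free to raise above *several diplomats*.
No island intervenes, so both surface and inverse scope are derivable.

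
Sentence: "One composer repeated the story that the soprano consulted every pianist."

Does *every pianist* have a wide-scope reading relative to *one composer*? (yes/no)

No

*every pianist* is embedded in the complex NP *the story that the soprano consulted every pianist*.
A that-clause complement to a noun is an island; QR cannot cross the NP boundary.
There is no licit LF on which *every pianist* c-commands *one composer*.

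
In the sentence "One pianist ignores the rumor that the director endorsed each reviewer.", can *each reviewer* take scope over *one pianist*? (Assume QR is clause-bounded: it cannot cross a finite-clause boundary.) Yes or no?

No

*each reviewer* sits inside the complex NP *the rumor that the director endorsed each reviewer*.
A that-clause complement to a noun is an island; QR cannot cross the NP boundary.
So *each reviewer* cannot raise to a position above *one pianist*.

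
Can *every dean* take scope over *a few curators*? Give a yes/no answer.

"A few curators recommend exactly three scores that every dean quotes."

*every dean* is embedded in the relative clause *that every dean quotes* modifying *exactly three scores*.
Relative clauses block scope extraction: QR cannot target a position outside the modified NP.
*every dean* > *a few curators* would require crossing that boundary, which is illicit.

No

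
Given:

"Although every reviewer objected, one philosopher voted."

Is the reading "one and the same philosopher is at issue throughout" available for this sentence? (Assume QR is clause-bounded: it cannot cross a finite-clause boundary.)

Yes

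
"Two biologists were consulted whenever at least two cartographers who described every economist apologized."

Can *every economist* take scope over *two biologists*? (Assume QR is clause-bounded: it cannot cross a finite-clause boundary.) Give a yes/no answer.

*every economist* is embedded in the relative clause *who described every economist*, which is itself inside the adjunct *whenever at least two cartographers who described every economist apologized*.
Even if one barrier were somehow void, the other would still block QR.
*every economist* is confined to the island and cannot take scope over *two biologists*.

No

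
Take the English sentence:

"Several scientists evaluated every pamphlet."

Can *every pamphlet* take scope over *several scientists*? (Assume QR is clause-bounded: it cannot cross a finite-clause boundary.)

Yes

Both DPs are arguments of the same predicate; there is no clause or island boundary between them.
With no island boundary between them, the object can take inverse scope over the subject via ordinary QR within the clause.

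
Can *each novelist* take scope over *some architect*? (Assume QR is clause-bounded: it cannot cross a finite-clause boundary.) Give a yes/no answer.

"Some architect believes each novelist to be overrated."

*each novelist* is the subject of an ECM infinitive — the infinitival complement of an ECM verb is not a scope island, so *each novelist* can raise into the matrix clause.
QR within a single clause is free, so the lower quantifier may take scope over the higher one.

Yes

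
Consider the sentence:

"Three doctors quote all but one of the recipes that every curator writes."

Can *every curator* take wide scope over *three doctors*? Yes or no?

*every curator* occurs within the relative clause *that every curator writes* modifying *all but one of the recipes*.
Relative clauses are scope islands: a quantifier cannot QR out of a relative clause to take scope in the matrix clause.
*every curator* is confined to the island and cannot take scope over *three doctors*.

No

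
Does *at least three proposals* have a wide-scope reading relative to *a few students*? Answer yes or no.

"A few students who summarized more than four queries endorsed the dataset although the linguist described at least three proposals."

*at least three proposals* sits inside the adjunct clause *although the linguist described at least three proposals*.
Adverbial clauses are not L-marked, so they are barriers for QR — the quantifier cannot escape the adjunct.
Hence only narrow scope for *at least three proposals* (under *a few students*) survives.

No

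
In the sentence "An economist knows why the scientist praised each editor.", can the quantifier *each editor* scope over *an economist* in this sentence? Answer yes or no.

Structurally, *each editor* is inside the embedded question *why the scientist praised each editor*.
Embedded questions are wh-islands: a quantifier inside an indirect question cannot QR into the matrix clause.
So the wide-scope reading for *each editor* is blocked.

No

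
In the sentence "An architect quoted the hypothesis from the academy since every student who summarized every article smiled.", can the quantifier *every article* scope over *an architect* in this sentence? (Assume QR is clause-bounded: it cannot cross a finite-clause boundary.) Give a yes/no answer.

No

The target quantifier *every article* is part of the relative clause *who summarized every article*, which is itself inside the adjunct *since every student who summarized every article smiled*.
Both the relative clause and the enclosing adjunct are scope islands; QR cannot cross either.
*every article* is confined to the island and cannot take scope over *an architect*.
(Only the surface reading survives: one fixed architect with respect to all the relevant articles.)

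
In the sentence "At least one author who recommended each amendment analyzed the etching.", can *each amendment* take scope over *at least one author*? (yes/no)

No

*each amendment* occurs within the relative clause *who recommended each amendment*.
Quantifiers inside a relative clause are trapped there; the RC boundary blocks QR.
*each amendment* is confined to the island and cannot take scope over *at least one author*.
(Only the surface reading survives: one fixed author with respect to all the relevant amendments.)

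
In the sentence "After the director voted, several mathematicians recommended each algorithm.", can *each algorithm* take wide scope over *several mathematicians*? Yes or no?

The adjunct island is irrelevant here — *each algorithm* and *several mathematicians* are both in the matrix clause.
Nothing blocks QR of the lower DP to a position above the higher one, so inverse scope is available.

Yes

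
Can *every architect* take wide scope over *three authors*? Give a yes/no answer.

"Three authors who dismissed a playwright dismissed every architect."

*every architect* is a matrix argument; only *three authors* is modified by the relative clause *who dismissed a playwright*, so the RC island is irrelevant to the target quantifier.
Ordinary QR to a clause-peripheral position gives the wide-scope LF for the lower DP.
The sentence is scopally ambiguous between *three authors* > *every architect* and *every architect* > *three authors*.

Yes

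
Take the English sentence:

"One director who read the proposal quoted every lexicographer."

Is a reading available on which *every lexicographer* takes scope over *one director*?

The relative clause *who read the proposal* modifies *one director*, but *every lexicographer* is not inside that relative clause — it is an argument of the matrix verb.
Since no island is crossed, the inverse ordering is licensed alongside surface scope.

Yes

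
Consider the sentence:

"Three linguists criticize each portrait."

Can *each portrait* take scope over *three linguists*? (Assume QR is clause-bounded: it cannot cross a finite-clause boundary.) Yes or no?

Yes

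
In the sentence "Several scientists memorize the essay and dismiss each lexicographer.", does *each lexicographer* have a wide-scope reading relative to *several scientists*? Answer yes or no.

The target quantifier *each lexicographer* is part of one conjunct of the coordinate structure (*dismiss each lexicographer*).
Asymmetric QR out of one conjunct violates the Coordinate Structure Constraint.
*each lexicographer* is confined to the island and cannot take scope over *several scientists*.

No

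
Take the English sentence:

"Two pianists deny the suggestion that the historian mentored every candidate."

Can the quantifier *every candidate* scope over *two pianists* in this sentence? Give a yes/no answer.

No

Structurally, *every candidate* is inside the complex NP *the suggestion that the historian mentored every candidate*.
A that-clause complement to a noun is an island; QR cannot cross the NP boundary.
So the wide-scope reading for *every candidate* is blocked.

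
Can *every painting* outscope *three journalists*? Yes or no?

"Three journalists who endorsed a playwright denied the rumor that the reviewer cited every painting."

No

Structurally, *every painting* is inside the complex NP *the rumor that the reviewer cited every painting*.
A that-clause complement to a noun is an island; QR cannot cross the NP boundary.
*every painting* > *three journalists* would require crossing that boundary, which is illicit.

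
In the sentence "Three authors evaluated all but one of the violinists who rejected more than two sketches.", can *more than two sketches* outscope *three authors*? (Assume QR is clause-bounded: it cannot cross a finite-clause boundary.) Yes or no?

No

Structurally, *more than two sketches* is inside the relative clause *who rejected more than two sketches* modifying *all but one of the violinists*.
QR out of a relative clause is ruled out by the relative-clause island constraint.
So *more than two sketches* cannot raise to a position above *three authors*.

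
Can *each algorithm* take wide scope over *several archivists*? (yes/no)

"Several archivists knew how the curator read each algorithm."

No

The target quantifier *each algorithm* is part of the embedded question *how the curator read each algorithm*.
Embedded wh-clauses are opaque for QR, so the quantifier stays inside the question.
There is no licit LF on which *each algorithm* c-commands *several archivists*.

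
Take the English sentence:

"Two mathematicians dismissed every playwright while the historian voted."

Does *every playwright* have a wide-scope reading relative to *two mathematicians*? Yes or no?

*every playwright* is a matrix argument; the adjunct is an island but the target quantifier is outside it.
Clause-internal QR can adjoin the lower DP above the subject, yielding the inverse reading.
So *every playwright* > *two mathematicians* is among the available readings.

Yes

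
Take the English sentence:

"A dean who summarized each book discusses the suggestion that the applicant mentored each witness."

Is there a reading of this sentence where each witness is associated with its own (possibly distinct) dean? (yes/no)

No

This is the *each witness* > *a dean* reading.
*each witness* occurs within the complex NP *the suggestion that the applicant mentored each witness*.
The Complex NP Constraint bars QR out of the complement clause of a noun.
So *each witness* cannot raise high enough to outscope *a dean*; only the surface ordering *a dean* > *each witness* is available.
(Only the surface reading survives: one fixed dean with respect to all the relevant witnesses.)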